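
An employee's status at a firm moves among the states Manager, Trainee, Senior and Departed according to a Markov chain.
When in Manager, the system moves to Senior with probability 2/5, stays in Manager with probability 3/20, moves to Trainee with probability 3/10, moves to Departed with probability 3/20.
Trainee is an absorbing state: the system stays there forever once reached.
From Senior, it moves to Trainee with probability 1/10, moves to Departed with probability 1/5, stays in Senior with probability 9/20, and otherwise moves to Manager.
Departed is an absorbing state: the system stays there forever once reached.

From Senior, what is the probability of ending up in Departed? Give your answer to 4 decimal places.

Let h(s) be the probability of absorption at Departed starting from transient state s. Then h(Departed) = 1 and h(Trainee) = 0. By first-step analysis:
h(Manager) = 0.15·h(Manager) + 0.3·0 + 0.4·h(Senior) + 0.15·1
h(Senior) = 0.25·h(Manager) + 0.1·0 + 0.45·h(Senior) + 0.2·1
Solving: h(Manager) = 0.4422, h(Senior) = 0.5646.
Starting from Senior, the probability is 0.5646.

0.5646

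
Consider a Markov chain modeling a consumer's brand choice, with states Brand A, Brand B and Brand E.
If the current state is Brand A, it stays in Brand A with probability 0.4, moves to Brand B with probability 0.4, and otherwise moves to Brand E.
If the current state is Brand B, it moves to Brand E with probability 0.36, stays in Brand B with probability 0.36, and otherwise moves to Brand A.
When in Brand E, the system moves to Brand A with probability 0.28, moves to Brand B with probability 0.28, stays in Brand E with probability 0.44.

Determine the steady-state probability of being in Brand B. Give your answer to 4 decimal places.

0.3458

Let the stationary distribution be π with π = πP and π_1 + π_2 + π_3 = 1.
π_1 = 0.4·π_1 + 0.28·π_2 + 0.28·π_3
π_2 = 0.4·π_1 + 0.36·π_2 + 0.28·π_3
Solving with the normalization constraint gives π = (0.3182, 0.3458, 0.3360).
So the stationary probability of Brand B is 0.3458.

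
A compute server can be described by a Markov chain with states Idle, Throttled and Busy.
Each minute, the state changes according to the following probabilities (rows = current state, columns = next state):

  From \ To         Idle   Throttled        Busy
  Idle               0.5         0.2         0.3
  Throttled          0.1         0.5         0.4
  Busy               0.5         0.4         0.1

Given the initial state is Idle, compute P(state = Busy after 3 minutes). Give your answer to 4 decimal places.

Propagate the distribution vector 3 minutes from Idle.
After 0 minutes: (1.0000, 0.0000, 0.0000)
After 1 minute: (0.5000, 0.2000, 0.3000)
After 2 minutes: (0.4200, 0.3200, 0.2600)
After 3 minutes: (0.3720, 0.3480, 0.2800)
P(in Busy after 3 minutes) = 0.2800

0.2800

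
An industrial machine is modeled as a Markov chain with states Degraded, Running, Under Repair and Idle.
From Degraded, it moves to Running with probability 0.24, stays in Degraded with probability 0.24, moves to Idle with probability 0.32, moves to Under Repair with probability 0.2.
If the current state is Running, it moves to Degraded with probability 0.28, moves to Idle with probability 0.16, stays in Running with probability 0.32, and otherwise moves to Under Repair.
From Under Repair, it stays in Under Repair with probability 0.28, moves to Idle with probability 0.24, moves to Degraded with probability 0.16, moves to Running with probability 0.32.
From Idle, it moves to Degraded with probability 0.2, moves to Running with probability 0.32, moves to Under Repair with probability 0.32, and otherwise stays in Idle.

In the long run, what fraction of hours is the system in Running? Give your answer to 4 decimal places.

Let the stationary distribution be π with π = πP and π_1 + π_2 + π_3 + π_4 = 1.
π_1 = 0.24·π_1 + 0.28·π_2 + 0.16·π_3 + 0.2·π_4
π_2 = 0.24·π_1 + 0.32·π_2 + 0.32·π_3 + 0.32·π_4
π_3 = 0.2·π_1 + 0.24·π_2 + 0.28·π_3 + 0.32·π_4
Solving with the normalization constraint gives π = (0.2227, 0.3022, 0.2587, 0.2163).
So the stationary probability of Running is 0.3022.

0.3022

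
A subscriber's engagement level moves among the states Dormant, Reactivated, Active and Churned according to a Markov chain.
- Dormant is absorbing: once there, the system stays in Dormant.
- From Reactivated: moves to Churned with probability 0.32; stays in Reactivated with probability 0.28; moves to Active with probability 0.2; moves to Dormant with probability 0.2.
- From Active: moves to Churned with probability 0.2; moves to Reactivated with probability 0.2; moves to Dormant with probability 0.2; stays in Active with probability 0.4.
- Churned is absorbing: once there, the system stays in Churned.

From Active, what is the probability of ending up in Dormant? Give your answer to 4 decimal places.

0.4694

Let h(s) be the probability of absorption at Dormant starting from transient state s. Then h(Dormant) = 1 and h(Churned) = 0. By first-step analysis:
h(Reactivated) = 0.2·1 + 0.28·h(Reactivated) + 0.2·h(Active) + 0.32·0
h(Active) = 0.2·1 + 0.2·h(Reactivated) + 0.4·h(Active) + 0.2·0
Solving: h(Reactivated) = 0.4082, h(Active) = 0.4694.
Starting from Active, the probability is 0.4694.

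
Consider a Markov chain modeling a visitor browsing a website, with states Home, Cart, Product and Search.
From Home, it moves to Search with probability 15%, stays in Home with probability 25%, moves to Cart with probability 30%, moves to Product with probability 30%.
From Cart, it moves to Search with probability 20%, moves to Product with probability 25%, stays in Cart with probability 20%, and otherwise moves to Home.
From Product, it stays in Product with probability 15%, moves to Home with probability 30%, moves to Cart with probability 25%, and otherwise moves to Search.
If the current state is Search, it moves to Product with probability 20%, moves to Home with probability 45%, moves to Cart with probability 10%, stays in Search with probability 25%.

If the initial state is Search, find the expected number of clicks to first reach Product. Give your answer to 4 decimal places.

4.0741

Let t(s) be the expected number of clicks to first reach Product from state s, with t(Product) = 0. Conditioning on the first click:
t(Home) = 1 + 0.25·t(Home) + 0.3·t(Cart) + 0.15·t(Search)
t(Cart) = 1 + 0.35·t(Home) + 0.2·t(Cart) + 0.2·t(Search)
t(Search) = 1 + 0.45·t(Home) + 0.1·t(Cart) + 0.25·t(Search)
Solving: t(Home) = 3.7037, t(Cart) = 3.8889, t(Search) = 4.0741.
Expected clicks from Search to Product: 4.0741.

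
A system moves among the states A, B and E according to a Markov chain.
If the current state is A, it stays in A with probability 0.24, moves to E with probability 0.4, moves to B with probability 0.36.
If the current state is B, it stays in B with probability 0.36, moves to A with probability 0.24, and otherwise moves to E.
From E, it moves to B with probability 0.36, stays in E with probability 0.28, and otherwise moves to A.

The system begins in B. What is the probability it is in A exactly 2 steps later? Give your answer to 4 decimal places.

0.2880

Sum over the intermediate state after 1 step:
P = P(B→A)·P(A→A) + P(B→B)·P(B→A) + P(B→E)·P(E→A)
  = 0.24×0.24 + 0.36×0.24 + 0.4×0.36
  = 0.0576 + 0.0864 + 0.1440 = 0.2880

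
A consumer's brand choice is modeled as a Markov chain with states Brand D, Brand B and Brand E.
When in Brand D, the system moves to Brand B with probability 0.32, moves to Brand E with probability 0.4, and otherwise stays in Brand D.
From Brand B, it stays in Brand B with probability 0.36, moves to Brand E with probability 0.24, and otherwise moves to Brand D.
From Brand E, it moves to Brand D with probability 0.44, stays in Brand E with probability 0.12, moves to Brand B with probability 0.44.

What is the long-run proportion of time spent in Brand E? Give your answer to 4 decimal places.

0.2667

Let the stationary distribution be π with π = πP and π_1 + π_2 + π_3 = 1.
π_1 = 0.28·π_1 + 0.4·π_2 + 0.44·π_3
π_2 = 0.32·π_1 + 0.36·π_2 + 0.44·π_3
Solving with the normalization constraint gives π = (0.3667, 0.3667, 0.2667).
So the stationary probability of Brand E is 0.2667.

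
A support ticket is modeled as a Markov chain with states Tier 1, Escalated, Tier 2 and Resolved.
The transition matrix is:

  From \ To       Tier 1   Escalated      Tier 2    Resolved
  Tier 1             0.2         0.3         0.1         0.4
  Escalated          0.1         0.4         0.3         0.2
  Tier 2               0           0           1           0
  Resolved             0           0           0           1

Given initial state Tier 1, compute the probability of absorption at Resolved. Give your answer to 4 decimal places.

Let h(s) be the probability of absorption at Resolved starting from transient state s. Then h(Resolved) = 1 and h(Tier 2) = 0. By first-step analysis:
h(Tier 1) = 0.2·h(Tier 1) + 0.3·h(Escalated) + 0.1·0 + 0.4·1
h(Escalated) = 0.1·h(Tier 1) + 0.4·h(Escalated) + 0.3·0 + 0.2·1
Solving: h(Tier 1) = 0.6667, h(Escalated) = 0.4444.
Starting from Tier 1, the probability is 0.6667.

0.6667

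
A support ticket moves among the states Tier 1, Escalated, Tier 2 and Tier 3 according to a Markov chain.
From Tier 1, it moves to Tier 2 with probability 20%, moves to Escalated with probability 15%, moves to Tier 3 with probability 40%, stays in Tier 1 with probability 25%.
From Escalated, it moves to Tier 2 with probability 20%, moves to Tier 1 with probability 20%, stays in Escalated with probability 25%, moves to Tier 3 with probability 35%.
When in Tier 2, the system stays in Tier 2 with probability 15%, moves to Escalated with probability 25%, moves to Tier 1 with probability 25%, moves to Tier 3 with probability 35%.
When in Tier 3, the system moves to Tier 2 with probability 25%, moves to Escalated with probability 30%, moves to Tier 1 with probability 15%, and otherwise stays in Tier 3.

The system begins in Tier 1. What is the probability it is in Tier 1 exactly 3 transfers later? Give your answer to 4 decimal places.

Propagate the distribution vector 3 transfers from Tier 1.
After 0 transfers: (1.0000, 0.0000, 0.0000, 0.0000)
After 1 transfer: (0.2500, 0.1500, 0.2000, 0.4000)
After 2 transfers: (0.2025, 0.2450, 0.2100, 0.3425)
After 3 transfers: (0.2035, 0.2469, 0.2066, 0.3430)
P(in Tier 1 after 3 transfers) = 0.2035

0.2035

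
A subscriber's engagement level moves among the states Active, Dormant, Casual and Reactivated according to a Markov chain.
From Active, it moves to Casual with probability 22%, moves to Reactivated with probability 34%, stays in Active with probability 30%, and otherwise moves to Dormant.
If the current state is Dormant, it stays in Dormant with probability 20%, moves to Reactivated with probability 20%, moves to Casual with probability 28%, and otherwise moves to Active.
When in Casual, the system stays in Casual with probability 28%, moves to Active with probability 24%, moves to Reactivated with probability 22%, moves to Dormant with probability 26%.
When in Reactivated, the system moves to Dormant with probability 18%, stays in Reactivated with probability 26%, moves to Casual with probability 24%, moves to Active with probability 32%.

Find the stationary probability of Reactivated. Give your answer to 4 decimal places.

0.2619

Let the stationary distribution be π with π = πP and π_1 + π_2 + π_3 + π_4 = 1.
π_1 = 0.3·π_1 + 0.32·π_2 + 0.24·π_3 + 0.32·π_4
π_2 = 0.14·π_1 + 0.2·π_2 + 0.26·π_3 + 0.18·π_4
π_3 = 0.22·π_1 + 0.28·π_2 + 0.28·π_3 + 0.24·π_4
Solving with the normalization constraint gives π = (0.2940, 0.1922, 0.2519, 0.2619).
So the stationary probability of Reactivated is 0.2619.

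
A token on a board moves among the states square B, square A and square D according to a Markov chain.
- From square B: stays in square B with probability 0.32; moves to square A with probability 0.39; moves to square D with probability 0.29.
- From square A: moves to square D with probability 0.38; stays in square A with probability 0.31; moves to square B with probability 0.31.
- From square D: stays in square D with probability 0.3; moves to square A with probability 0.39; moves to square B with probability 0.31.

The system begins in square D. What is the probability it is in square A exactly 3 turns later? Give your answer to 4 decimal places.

0.3613

Propagate the distribution vector 3 turns from square D.
After 0 turns: (0.0000, 0.0000, 1.0000)
After 1 turn: (0.3100, 0.3900, 0.3000)
After 2 turns: (0.3131, 0.3588, 0.3281)
After 3 turns: (0.3131, 0.3613, 0.3256)
P(in square A after 3 turns) = 0.3613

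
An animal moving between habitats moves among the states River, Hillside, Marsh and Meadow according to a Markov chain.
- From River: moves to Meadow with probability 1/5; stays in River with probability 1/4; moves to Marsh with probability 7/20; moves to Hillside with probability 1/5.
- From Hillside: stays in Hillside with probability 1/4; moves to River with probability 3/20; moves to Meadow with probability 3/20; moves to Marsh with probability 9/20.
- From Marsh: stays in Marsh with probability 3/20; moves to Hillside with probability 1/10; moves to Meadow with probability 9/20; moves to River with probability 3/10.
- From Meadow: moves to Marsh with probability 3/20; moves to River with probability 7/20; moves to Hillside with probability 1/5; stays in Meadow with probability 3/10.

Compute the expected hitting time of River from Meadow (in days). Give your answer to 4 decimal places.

3.3122

Let t(s) be the expected number of days to first reach River from state s, with t(River) = 0. Conditioning on the first day:
t(Hillside) = 1 + 0.25·t(Hillside) + 0.45·t(Marsh) + 0.15·t(Meadow)
t(Marsh) = 1 + 0.1·t(Hillside) + 0.15·t(Marsh) + 0.45·t(Meadow)
t(Meadow) = 1 + 0.2·t(Hillside) + 0.15·t(Marsh) + 0.3·t(Meadow)
Solving: t(Hillside) = 4.0389, t(Marsh) = 3.4052, t(Meadow) = 3.3122.
Expected days from Meadow to River: 3.3122.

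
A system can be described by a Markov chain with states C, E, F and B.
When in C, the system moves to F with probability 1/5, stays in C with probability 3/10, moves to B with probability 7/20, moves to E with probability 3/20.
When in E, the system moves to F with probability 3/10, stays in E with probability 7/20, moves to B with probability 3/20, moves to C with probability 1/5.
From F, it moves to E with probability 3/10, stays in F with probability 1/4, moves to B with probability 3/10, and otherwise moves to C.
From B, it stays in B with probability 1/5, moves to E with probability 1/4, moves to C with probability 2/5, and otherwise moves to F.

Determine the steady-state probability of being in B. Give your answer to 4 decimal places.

Let the stationary distribution be π with π = πP and π_1 + π_2 + π_3 + π_4 = 1.
π_1 = 0.3·π_1 + 0.2·π_2 + 0.15·π_3 + 0.4·π_4
π_2 = 0.15·π_1 + 0.35·π_2 + 0.3·π_3 + 0.25·π_4
π_3 = 0.2·π_1 + 0.3·π_2 + 0.25·π_3 + 0.15·π_4
Solving with the normalization constraint gives π = (0.2651, 0.2608, 0.2249, 0.2492).
So the stationary probability of B is 0.2492.

0.2492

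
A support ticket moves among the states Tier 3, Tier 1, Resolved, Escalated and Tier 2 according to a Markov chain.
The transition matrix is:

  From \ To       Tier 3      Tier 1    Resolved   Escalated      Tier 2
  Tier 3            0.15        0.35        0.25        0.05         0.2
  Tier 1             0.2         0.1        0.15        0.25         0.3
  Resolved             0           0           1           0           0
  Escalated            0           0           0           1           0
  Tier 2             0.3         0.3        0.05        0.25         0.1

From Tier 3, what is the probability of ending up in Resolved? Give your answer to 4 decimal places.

Let h(s) be the probability of absorption at Resolved starting from transient state s. Then h(Resolved) = 1 and h(Escalated) = 0. By first-step analysis:
h(Tier 3) = 0.15·h(Tier 3) + 0.35·h(Tier 1) + 0.25·1 + 0.05·0 + 0.2·h(Tier 2)
h(Tier 1) = 0.2·h(Tier 3) + 0.1·h(Tier 1) + 0.15·1 + 0.25·0 + 0.3·h(Tier 2)
h(Tier 2) = 0.3·h(Tier 3) + 0.3·h(Tier 1) + 0.05·1 + 0.25·0 + 0.1·h(Tier 2)
Solving: h(Tier 3) = 0.5548, h(Tier 1) = 0.4164, h(Tier 2) = 0.3793.
Starting from Tier 3, the probability is 0.5548.

0.5548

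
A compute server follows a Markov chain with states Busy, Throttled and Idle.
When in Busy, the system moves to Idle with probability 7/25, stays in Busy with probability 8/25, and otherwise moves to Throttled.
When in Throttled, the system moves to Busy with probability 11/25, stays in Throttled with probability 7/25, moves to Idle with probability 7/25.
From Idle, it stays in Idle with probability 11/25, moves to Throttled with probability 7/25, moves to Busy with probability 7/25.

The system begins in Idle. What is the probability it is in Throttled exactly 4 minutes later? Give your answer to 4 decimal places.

Propagate the distribution vector 4 minutes from Idle.
After 0 minutes: (0.0000, 0.0000, 1.0000)
After 1 minute: (0.2800, 0.2800, 0.4400)
After 2 minutes: (0.3360, 0.3136, 0.3504)
After 3 minutes: (0.3436, 0.3203, 0.3361)
After 4 minutes: (0.3450, 0.3212, 0.3338)
P(in Throttled after 4 minutes) = 0.3212

0.3212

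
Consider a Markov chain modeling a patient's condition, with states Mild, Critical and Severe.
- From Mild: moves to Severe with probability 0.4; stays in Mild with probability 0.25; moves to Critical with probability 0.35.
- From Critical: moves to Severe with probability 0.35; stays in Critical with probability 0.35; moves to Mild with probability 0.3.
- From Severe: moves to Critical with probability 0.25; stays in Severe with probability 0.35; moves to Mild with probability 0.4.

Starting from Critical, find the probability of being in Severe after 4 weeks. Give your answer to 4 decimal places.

0.3660

Propagate the distribution vector 4 weeks from Critical.
After 0 weeks: (0.0000, 1.0000, 0.0000)
After 1 week: (0.3000, 0.3500, 0.3500)
After 2 weeks: (0.3200, 0.3150, 0.3650)
After 3 weeks: (0.3205, 0.3135, 0.3660)
After 4 weeks: (0.3206, 0.3134, 0.3660)
P(in Severe after 4 weeks) = 0.3660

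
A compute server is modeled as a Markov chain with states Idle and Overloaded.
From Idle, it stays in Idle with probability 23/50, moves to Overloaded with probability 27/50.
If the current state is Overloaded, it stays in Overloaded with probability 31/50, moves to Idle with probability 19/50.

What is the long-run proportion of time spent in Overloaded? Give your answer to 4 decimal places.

0.5870

Let the stationary distribution be π with π = πP and π_1 + π_2 = 1.
π_1 = 0.46·π_1 + 0.38·π_2
Solving with the normalization constraint gives π = (0.4130, 0.5870).
So the stationary probability of Overloaded is 0.5870.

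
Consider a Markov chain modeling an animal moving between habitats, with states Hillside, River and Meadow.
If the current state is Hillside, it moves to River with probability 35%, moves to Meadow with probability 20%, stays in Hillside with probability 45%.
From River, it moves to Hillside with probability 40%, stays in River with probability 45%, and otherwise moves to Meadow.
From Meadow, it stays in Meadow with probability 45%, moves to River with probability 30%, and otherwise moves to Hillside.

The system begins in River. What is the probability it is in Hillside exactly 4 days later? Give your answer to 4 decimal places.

0.3842

Propagate the distribution vector 4 days from River.
After 0 days: (0.0000, 1.0000, 0.0000)
After 1 day: (0.4000, 0.4500, 0.1500)
After 2 days: (0.3975, 0.3875, 0.2150)
After 3 days: (0.3876, 0.3780, 0.2344)
After 4 days: (0.3842, 0.3761, 0.2397)
P(in Hillside after 4 days) = 0.3842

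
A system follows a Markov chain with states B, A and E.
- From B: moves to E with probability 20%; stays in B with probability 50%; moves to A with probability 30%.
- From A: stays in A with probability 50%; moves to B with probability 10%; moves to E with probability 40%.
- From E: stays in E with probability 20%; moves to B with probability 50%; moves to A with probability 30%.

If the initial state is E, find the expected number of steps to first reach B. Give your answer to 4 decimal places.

2.8571

Let t(s) be the expected number of steps to first reach B from state s, with t(B) = 0. Conditioning on the first step:
t(A) = 1 + 0.5·t(A) + 0.4·t(E)
t(E) = 1 + 0.3·t(A) + 0.2·t(E)
Solving: t(A) = 4.2857, t(E) = 2.8571.
Expected steps from E to B: 2.8571.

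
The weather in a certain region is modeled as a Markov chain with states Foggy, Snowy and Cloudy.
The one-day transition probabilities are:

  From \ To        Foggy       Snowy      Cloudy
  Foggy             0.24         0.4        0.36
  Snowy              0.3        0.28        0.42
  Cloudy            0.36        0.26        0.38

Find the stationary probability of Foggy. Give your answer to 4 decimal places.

0.3049

Let the stationary distribution be π with π = πP and π_1 + π_2 + π_3 = 1.
π_1 = 0.24·π_1 + 0.3·π_2 + 0.36·π_3
π_2 = 0.4·π_1 + 0.28·π_2 + 0.26·π_3
Solving with the normalization constraint gives π = (0.3049, 0.3089, 0.3863).
So the stationary probability of Foggy is 0.3049.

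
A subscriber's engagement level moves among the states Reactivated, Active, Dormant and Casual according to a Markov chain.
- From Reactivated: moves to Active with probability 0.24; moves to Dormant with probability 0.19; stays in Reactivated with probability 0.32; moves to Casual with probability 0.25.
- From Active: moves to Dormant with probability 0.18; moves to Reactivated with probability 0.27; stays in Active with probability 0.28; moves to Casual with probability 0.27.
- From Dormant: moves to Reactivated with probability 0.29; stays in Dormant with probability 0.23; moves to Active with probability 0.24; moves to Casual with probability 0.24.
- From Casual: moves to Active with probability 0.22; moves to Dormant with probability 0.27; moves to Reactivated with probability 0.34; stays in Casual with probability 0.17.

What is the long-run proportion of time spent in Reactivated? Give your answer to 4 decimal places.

Let the stationary distribution be π with π = πP and π_1 + π_2 + π_3 + π_4 = 1.
π_1 = 0.32·π_1 + 0.27·π_2 + 0.29·π_3 + 0.34·π_4
π_2 = 0.24·π_1 + 0.28·π_2 + 0.24·π_3 + 0.22·π_4
π_3 = 0.19·π_1 + 0.18·π_2 + 0.23·π_3 + 0.27·π_4
Solving with the normalization constraint gives π = (0.3060, 0.2451, 0.2149, 0.2340).
So the stationary probability of Reactivated is 0.3060.

0.3060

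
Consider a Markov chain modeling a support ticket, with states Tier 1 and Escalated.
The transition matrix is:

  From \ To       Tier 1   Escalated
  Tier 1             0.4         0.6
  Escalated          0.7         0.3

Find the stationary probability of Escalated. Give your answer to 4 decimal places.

0.4615

Let the stationary distribution be π with π = πP and π_1 + π_2 = 1.
π_1 = 0.4·π_1 + 0.7·π_2
Solving with the normalization constraint gives π = (0.5385, 0.4615).
So the stationary probability of Escalated is 0.4615.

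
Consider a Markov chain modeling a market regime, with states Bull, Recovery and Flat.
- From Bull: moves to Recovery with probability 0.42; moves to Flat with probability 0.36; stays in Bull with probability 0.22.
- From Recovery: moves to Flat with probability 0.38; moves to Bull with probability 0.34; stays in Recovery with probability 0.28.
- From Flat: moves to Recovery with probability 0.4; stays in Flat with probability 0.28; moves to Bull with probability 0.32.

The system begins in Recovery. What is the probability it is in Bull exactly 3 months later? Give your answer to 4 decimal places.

Propagate the distribution vector 3 months from Recovery.
After 0 months: (0.0000, 1.0000, 0.0000)
After 1 month: (0.3400, 0.2800, 0.3800)
After 2 months: (0.2916, 0.3732, 0.3352)
After 3 months: (0.2983, 0.3610, 0.3406)
P(in Bull after 3 months) = 0.2983

0.2983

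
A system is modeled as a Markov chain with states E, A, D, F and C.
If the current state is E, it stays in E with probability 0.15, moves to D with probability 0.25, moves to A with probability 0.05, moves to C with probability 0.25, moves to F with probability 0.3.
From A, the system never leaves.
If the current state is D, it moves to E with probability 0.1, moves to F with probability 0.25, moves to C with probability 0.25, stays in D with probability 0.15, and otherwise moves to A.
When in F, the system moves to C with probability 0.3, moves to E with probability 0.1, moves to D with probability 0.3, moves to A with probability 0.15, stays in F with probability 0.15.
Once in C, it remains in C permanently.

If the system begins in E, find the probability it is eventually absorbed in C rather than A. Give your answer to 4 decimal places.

Let h(s) be the probability of absorption at C starting from transient state s. Then h(C) = 1 and h(A) = 0. By first-step analysis:
h(E) = 0.15·h(E) + 0.05·0 + 0.25·h(D) + 0.3·h(F) + 0.25·1
h(D) = 0.1·h(E) + 0.25·0 + 0.15·h(D) + 0.25·h(F) + 0.25·1
h(F) = 0.1·h(E) + 0.15·0 + 0.3·h(D) + 0.15·h(F) + 0.3·1
Solving: h(E) = 0.6813, h(D) = 0.5598, h(F) = 0.6307.
Starting from E, the probability is 0.6813.

0.6813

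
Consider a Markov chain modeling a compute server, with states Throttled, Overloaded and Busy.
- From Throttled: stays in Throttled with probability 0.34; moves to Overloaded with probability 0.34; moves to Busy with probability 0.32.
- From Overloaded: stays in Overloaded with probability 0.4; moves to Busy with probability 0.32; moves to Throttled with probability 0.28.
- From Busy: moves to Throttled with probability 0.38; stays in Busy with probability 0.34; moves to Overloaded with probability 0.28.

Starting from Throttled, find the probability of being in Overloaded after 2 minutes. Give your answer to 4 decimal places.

Sum over the intermediate state after 1 minute:
P = P(Throttled→Throttled)·P(Throttled→Overloaded) + P(Throttled→Overloaded)·P(Overloaded→Overloaded) + P(Throttled→Busy)·P(Busy→Overloaded)
  = 0.34×0.34 + 0.34×0.4 + 0.32×0.28
  = 0.1156 + 0.1360 + 0.0896 = 0.3412

0.3412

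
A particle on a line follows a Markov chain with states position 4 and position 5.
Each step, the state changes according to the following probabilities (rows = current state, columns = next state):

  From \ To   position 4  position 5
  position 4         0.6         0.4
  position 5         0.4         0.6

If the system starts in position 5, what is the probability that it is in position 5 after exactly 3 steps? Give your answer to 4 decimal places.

0.5040

Propagate the distribution vector 3 steps from position 5.
After 0 steps: (0.0000, 1.0000)
After 1 step: (0.4000, 0.6000)
After 2 steps: (0.4800, 0.5200)
After 3 steps: (0.4960, 0.5040)
P(in position 5 after 3 steps) = 0.5040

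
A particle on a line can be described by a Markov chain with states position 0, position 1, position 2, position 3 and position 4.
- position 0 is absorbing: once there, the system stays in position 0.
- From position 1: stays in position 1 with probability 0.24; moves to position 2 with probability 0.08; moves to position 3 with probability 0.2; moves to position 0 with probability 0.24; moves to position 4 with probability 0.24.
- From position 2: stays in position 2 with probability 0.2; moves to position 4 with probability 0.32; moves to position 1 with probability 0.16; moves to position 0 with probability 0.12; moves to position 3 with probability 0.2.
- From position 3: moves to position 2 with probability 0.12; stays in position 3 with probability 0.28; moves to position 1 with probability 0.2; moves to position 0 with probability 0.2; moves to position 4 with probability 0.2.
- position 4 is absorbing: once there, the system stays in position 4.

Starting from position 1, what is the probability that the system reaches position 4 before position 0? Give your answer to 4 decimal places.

0.5220

Let h(s) be the probability of absorption at position 4 starting from transient state s. Then h(position 4) = 1 and h(position 0) = 0. By first-step analysis:
h(position 1) = 0.24·0 + 0.24·h(position 1) + 0.08·h(position 2) + 0.2·h(position 3) + 0.24·1
h(position 2) = 0.12·0 + 0.16·h(position 1) + 0.2·h(position 2) + 0.2·h(position 3) + 0.32·1
h(position 3) = 0.2·0 + 0.2·h(position 1) + 0.12·h(position 2) + 0.28·h(position 3) + 0.2·1
Solving: h(position 1) = 0.5220, h(position 2) = 0.6366, h(position 3) = 0.5289.
Starting from position 1, the probability is 0.5220.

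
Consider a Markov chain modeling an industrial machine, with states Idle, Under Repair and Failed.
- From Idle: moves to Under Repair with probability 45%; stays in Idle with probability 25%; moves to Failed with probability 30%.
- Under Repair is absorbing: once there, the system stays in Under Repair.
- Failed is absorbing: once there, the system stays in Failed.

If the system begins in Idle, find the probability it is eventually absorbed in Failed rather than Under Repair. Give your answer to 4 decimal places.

0.4000

Let h(s) be the probability of absorption at Failed starting from transient state s. Then h(Failed) = 1 and h(Under Repair) = 0. By first-step analysis:
h(Idle) = 0.25·h(Idle) + 0.45·0 + 0.3·1
Solving: h(Idle) = 0.4000.
Starting from Idle, the probability is 0.4000.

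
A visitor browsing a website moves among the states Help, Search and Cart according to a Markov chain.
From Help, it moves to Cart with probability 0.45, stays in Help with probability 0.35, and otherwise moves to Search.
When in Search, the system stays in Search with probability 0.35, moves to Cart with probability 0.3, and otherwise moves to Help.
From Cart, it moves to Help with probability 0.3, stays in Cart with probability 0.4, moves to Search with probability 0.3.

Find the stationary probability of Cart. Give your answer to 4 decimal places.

Let the stationary distribution be π with π = πP and π_1 + π_2 + π_3 = 1.
π_1 = 0.35·π_1 + 0.35·π_2 + 0.3·π_3
π_2 = 0.2·π_1 + 0.35·π_2 + 0.3·π_3
Solving with the normalization constraint gives π = (0.3306, 0.2810, 0.3884).
So the stationary probability of Cart is 0.3884.

0.3884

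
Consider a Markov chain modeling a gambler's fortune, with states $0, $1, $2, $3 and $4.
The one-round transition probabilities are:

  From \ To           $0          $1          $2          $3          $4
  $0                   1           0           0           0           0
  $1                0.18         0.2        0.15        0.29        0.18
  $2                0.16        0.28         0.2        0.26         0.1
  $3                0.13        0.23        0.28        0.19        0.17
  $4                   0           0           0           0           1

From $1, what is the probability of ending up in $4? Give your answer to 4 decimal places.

Let h(s) be the probability of absorption at $4 starting from transient state s. Then h($4) = 1 and h($0) = 0. By first-step analysis:
h($1) = 0.18·0 + 0.2·h($1) + 0.15·h($2) + 0.29·h($3) + 0.18·1
h($2) = 0.16·0 + 0.28·h($1) + 0.2·h($2) + 0.26·h($3) + 0.1·1
h($3) = 0.13·0 + 0.23·h($1) + 0.28·h($2) + 0.19·h($3) + 0.17·1
Solving: h($1) = 0.4981, h($2) = 0.4658, h($3) = 0.5123.
Starting from $1, the probability is 0.4981.

0.4981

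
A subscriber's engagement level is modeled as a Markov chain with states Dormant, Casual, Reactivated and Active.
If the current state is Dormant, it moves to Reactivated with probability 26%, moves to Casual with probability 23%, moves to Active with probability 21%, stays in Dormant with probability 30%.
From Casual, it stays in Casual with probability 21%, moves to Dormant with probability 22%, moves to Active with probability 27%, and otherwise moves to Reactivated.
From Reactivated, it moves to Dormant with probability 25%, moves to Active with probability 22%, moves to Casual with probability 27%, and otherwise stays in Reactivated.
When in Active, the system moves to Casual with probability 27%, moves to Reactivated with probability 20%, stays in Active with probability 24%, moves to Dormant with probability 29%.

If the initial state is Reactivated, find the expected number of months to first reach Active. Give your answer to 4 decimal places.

Let t(s) be the expected number of months to first reach Active from state s, with t(Active) = 0. Conditioning on the first month:
t(Dormant) = 1 + 0.3·t(Dormant) + 0.23·t(Casual) + 0.26·t(Reactivated)
t(Casual) = 1 + 0.22·t(Dormant) + 0.21·t(Casual) + 0.3·t(Reactivated)
t(Reactivated) = 1 + 0.25·t(Dormant) + 0.27·t(Casual) + 0.26·t(Reactivated)
Solving: t(Dormant) = 4.4080, t(Casual) = 4.1466, t(Reactivated) = 4.3535.
Expected months from Reactivated to Active: 4.3535.

4.3535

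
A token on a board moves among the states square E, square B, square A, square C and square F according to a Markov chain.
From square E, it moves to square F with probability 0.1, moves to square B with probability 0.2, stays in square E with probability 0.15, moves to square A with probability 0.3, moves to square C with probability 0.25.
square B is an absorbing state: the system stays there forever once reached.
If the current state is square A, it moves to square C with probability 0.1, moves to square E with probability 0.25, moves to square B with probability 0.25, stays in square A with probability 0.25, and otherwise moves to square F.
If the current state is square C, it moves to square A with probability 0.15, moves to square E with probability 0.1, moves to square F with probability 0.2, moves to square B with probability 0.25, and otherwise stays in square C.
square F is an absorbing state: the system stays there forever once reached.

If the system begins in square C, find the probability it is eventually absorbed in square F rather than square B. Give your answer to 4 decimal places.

0.4212

Let h(s) be the probability of absorption at square F starting from transient state s. Then h(square F) = 1 and h(square B) = 0. By first-step analysis:
h(square E) = 0.15·h(square E) + 0.2·0 + 0.3·h(square A) + 0.25·h(square C) + 0.1·1
h(square A) = 0.25·h(square E) + 0.25·0 + 0.25·h(square A) + 0.1·h(square C) + 0.15·1
h(square C) = 0.1·h(square E) + 0.25·0 + 0.15·h(square A) + 0.3·h(square C) + 0.2·1
Solving: h(square E) = 0.3762, h(square A) = 0.3816, h(square C) = 0.4212.
Starting from square C, the probability is 0.4212.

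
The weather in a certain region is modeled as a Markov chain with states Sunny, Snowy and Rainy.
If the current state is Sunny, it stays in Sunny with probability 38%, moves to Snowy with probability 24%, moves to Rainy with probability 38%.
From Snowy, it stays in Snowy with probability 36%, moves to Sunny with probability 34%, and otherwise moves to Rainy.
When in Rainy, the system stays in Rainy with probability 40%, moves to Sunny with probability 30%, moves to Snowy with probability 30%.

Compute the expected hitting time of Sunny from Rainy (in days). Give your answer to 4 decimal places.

Let t(s) be the expected number of days to first reach Sunny from state s, with t(Sunny) = 0. Conditioning on the first day:
t(Snowy) = 1 + 0.36·t(Snowy) + 0.3·t(Rainy)
t(Rainy) = 1 + 0.3·t(Snowy) + 0.4·t(Rainy)
Solving: t(Snowy) = 3.0612, t(Rainy) = 3.1973.
Expected days from Rainy to Sunny: 3.1973.

3.1973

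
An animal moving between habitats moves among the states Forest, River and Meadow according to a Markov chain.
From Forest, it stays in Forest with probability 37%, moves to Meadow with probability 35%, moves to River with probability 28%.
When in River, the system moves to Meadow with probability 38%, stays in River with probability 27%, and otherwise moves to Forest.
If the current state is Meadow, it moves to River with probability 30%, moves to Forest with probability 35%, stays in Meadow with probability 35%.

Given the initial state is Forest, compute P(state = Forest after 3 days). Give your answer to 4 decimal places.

0.3571

Propagate the distribution vector 3 days from Forest.
After 0 days: (1.0000, 0.0000, 0.0000)
After 1 day: (0.3700, 0.2800, 0.3500)
After 2 days: (0.3574, 0.2842, 0.3584)
After 3 days: (0.3571, 0.2843, 0.3585)
P(in Forest after 3 days) = 0.3571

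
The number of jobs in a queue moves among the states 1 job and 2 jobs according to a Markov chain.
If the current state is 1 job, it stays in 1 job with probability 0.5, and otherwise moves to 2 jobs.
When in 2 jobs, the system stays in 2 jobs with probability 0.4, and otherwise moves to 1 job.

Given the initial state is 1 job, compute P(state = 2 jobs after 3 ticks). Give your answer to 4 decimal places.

Propagate the distribution vector 3 ticks from 1 job.
After 0 ticks: (1.0000, 0.0000)
After 1 tick: (0.5000, 0.5000)
After 2 ticks: (0.5500, 0.4500)
After 3 ticks: (0.5450, 0.4550)
P(in 2 jobs after 3 ticks) = 0.4550

0.4550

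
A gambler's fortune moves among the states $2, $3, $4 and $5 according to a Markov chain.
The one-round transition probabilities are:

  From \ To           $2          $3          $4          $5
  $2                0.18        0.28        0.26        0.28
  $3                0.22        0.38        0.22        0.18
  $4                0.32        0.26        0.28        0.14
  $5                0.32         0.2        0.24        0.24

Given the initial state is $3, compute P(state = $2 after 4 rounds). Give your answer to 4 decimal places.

0.2554

Propagate the distribution vector 4 rounds from $3.
After 0 rounds: (0.0000, 1.0000, 0.0000, 0.0000)
After 1 round: (0.2200, 0.3800, 0.2200, 0.1800)
After 2 rounds: (0.2512, 0.2992, 0.2456, 0.2040)
After 3 rounds: (0.2549, 0.2887, 0.2489, 0.2075)
After 4 rounds: (0.2554, 0.2873, 0.2493, 0.2080)
P(in $2 after 4 rounds) = 0.2554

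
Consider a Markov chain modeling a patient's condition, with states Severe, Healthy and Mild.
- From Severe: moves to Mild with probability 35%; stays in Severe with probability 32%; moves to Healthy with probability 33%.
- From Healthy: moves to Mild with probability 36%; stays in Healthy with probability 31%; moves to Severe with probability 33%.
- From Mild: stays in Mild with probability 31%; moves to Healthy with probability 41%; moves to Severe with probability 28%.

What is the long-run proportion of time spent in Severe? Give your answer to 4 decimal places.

Let the stationary distribution be π with π = πP and π_1 + π_2 + π_3 = 1.
π_1 = 0.32·π_1 + 0.33·π_2 + 0.28·π_3
π_2 = 0.33·π_1 + 0.31·π_2 + 0.41·π_3
Solving with the normalization constraint gives π = (0.3099, 0.3502, 0.3399).
So the stationary probability of Severe is 0.3099.

0.3099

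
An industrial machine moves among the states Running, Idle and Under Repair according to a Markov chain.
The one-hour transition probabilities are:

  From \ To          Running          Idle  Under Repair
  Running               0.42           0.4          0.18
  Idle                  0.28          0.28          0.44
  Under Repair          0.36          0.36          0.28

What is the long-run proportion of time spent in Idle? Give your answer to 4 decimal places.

Let the stationary distribution be π with π = πP and π_1 + π_2 + π_3 = 1.
π_1 = 0.42·π_1 + 0.28·π_2 + 0.36·π_3
π_2 = 0.4·π_1 + 0.28·π_2 + 0.36·π_3
Solving with the normalization constraint gives π = (0.3535, 0.3464, 0.3001).
So the stationary probability of Idle is 0.3464.

0.3464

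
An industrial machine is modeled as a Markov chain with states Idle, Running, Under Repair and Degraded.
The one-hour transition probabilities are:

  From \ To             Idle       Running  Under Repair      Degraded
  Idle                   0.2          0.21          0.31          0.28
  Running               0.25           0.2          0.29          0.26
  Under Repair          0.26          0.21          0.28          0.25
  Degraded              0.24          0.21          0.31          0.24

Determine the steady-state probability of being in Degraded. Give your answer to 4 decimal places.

0.2567

Let the stationary distribution be π with π = πP and π_1 + π_2 + π_3 + π_4 = 1.
π_1 = 0.2·π_1 + 0.25·π_2 + 0.26·π_3 + 0.24·π_4
π_2 = 0.21·π_1 + 0.2·π_2 + 0.21·π_3 + 0.21·π_4
π_3 = 0.31·π_1 + 0.29·π_2 + 0.28·π_3 + 0.31·π_4
Solving with the normalization constraint gives π = (0.2385, 0.2079, 0.2969, 0.2567).
So the stationary probability of Degraded is 0.2567.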